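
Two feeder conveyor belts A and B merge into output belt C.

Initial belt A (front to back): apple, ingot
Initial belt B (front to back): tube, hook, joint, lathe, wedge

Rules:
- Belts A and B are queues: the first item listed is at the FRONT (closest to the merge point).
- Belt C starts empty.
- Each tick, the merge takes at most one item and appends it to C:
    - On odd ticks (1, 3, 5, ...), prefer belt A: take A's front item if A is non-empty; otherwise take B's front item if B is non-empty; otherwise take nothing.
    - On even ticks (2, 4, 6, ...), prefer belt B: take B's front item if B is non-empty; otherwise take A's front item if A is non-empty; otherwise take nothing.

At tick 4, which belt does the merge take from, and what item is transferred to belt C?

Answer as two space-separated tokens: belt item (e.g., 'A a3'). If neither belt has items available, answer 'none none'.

Answer: B hook

Derivation:
Tick 1: prefer A, take apple from A; A=[ingot] B=[tube,hook,joint,lathe,wedge] C=[apple]
Tick 2: prefer B, take tube from B; A=[ingot] B=[hook,joint,lathe,wedge] C=[apple,tube]
Tick 3: prefer A, take ingot from A; A=[-] B=[hook,joint,lathe,wedge] C=[apple,tube,ingot]
Tick 4: prefer B, take hook from B; A=[-] B=[joint,lathe,wedge] C=[apple,tube,ingot,hook]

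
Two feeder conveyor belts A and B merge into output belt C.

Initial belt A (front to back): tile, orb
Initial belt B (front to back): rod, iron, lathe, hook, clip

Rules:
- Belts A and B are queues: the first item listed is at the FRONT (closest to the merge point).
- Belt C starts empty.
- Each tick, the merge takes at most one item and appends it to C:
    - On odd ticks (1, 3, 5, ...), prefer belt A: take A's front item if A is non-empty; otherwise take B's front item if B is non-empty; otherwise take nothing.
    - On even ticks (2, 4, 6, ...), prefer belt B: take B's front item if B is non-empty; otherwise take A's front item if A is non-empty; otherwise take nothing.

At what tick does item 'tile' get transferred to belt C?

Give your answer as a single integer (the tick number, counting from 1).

Answer: 1

Derivation:
Tick 1: prefer A, take tile from A; A=[orb] B=[rod,iron,lathe,hook,clip] C=[tile]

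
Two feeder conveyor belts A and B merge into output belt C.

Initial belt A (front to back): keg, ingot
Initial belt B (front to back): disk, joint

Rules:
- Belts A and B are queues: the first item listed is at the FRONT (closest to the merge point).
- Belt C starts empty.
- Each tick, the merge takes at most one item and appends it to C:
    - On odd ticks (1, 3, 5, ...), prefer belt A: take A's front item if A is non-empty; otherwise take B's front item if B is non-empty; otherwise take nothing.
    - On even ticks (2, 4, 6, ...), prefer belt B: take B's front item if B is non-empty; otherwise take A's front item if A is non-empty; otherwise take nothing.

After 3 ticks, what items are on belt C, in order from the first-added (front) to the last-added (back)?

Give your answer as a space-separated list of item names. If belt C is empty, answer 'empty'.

Tick 1: prefer A, take keg from A; A=[ingot] B=[disk,joint] C=[keg]
Tick 2: prefer B, take disk from B; A=[ingot] B=[joint] C=[keg,disk]
Tick 3: prefer A, take ingot from A; A=[-] B=[joint] C=[keg,disk,ingot]

Answer: keg disk ingot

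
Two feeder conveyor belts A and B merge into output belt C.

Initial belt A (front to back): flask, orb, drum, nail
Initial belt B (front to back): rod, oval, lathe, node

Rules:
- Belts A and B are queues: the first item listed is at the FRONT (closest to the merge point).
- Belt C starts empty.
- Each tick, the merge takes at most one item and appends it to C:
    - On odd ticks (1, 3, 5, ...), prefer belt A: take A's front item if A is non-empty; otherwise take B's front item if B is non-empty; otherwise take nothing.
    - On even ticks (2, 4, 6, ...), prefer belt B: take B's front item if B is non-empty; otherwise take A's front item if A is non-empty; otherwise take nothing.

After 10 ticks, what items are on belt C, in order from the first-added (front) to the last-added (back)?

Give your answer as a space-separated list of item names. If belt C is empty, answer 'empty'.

Answer: flask rod orb oval drum lathe nail node

Derivation:
Tick 1: prefer A, take flask from A; A=[orb,drum,nail] B=[rod,oval,lathe,node] C=[flask]
Tick 2: prefer B, take rod from B; A=[orb,drum,nail] B=[oval,lathe,node] C=[flask,rod]
Tick 3: prefer A, take orb from A; A=[drum,nail] B=[oval,lathe,node] C=[flask,rod,orb]
Tick 4: prefer B, take oval from B; A=[drum,nail] B=[lathe,node] C=[flask,rod,orb,oval]
Tick 5: prefer A, take drum from A; A=[nail] B=[lathe,node] C=[flask,rod,orb,oval,drum]
Tick 6: prefer B, take lathe from B; A=[nail] B=[node] C=[flask,rod,orb,oval,drum,lathe]
Tick 7: prefer A, take nail from A; A=[-] B=[node] C=[flask,rod,orb,oval,drum,lathe,nail]
Tick 8: prefer B, take node from B; A=[-] B=[-] C=[flask,rod,orb,oval,drum,lathe,nail,node]
Tick 9: prefer A, both empty, nothing taken; A=[-] B=[-] C=[flask,rod,orb,oval,drum,lathe,nail,node]
Tick 10: prefer B, both empty, nothing taken; A=[-] B=[-] C=[flask,rod,orb,oval,drum,lathe,nail,node]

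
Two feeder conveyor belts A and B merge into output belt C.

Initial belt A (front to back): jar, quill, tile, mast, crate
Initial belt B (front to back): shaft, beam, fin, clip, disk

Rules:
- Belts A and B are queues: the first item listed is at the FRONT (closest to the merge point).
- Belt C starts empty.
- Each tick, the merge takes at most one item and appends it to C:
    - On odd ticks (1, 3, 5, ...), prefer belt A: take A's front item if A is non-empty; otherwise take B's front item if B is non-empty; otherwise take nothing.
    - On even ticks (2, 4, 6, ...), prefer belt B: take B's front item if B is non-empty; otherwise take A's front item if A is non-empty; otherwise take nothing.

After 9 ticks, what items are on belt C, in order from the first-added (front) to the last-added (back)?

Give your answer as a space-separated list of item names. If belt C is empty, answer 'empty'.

Tick 1: prefer A, take jar from A; A=[quill,tile,mast,crate] B=[shaft,beam,fin,clip,disk] C=[jar]
Tick 2: prefer B, take shaft from B; A=[quill,tile,mast,crate] B=[beam,fin,clip,disk] C=[jar,shaft]
Tick 3: prefer A, take quill from A; A=[tile,mast,crate] B=[beam,fin,clip,disk] C=[jar,shaft,quill]
Tick 4: prefer B, take beam from B; A=[tile,mast,crate] B=[fin,clip,disk] C=[jar,shaft,quill,beam]
Tick 5: prefer A, take tile from A; A=[mast,crate] B=[fin,clip,disk] C=[jar,shaft,quill,beam,tile]
Tick 6: prefer B, take fin from B; A=[mast,crate] B=[clip,disk] C=[jar,shaft,quill,beam,tile,fin]
Tick 7: prefer A, take mast from A; A=[crate] B=[clip,disk] C=[jar,shaft,quill,beam,tile,fin,mast]
Tick 8: prefer B, take clip from B; A=[crate] B=[disk] C=[jar,shaft,quill,beam,tile,fin,mast,clip]
Tick 9: prefer A, take crate from A; A=[-] B=[disk] C=[jar,shaft,quill,beam,tile,fin,mast,clip,crate]

Answer: jar shaft quill beam tile fin mast clip crate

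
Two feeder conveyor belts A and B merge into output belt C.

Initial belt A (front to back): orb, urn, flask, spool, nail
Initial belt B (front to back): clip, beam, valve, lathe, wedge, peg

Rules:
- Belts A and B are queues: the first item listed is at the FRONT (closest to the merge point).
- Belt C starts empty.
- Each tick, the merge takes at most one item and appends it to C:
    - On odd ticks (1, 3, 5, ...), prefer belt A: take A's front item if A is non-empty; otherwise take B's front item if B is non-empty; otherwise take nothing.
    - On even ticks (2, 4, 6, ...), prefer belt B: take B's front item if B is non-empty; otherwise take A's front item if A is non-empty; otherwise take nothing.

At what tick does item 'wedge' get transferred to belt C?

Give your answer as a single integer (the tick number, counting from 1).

Tick 1: prefer A, take orb from A; A=[urn,flask,spool,nail] B=[clip,beam,valve,lathe,wedge,peg] C=[orb]
Tick 2: prefer B, take clip from B; A=[urn,flask,spool,nail] B=[beam,valve,lathe,wedge,peg] C=[orb,clip]
Tick 3: prefer A, take urn from A; A=[flask,spool,nail] B=[beam,valve,lathe,wedge,peg] C=[orb,clip,urn]
Tick 4: prefer B, take beam from B; A=[flask,spool,nail] B=[valve,lathe,wedge,peg] C=[orb,clip,urn,beam]
Tick 5: prefer A, take flask from A; A=[spool,nail] B=[valve,lathe,wedge,peg] C=[orb,clip,urn,beam,flask]
Tick 6: prefer B, take valve from B; A=[spool,nail] B=[lathe,wedge,peg] C=[orb,clip,urn,beam,flask,valve]
Tick 7: prefer A, take spool from A; A=[nail] B=[lathe,wedge,peg] C=[orb,clip,urn,beam,flask,valve,spool]
Tick 8: prefer B, take lathe from B; A=[nail] B=[wedge,peg] C=[orb,clip,urn,beam,flask,valve,spool,lathe]
Tick 9: prefer A, take nail from A; A=[-] B=[wedge,peg] C=[orb,clip,urn,beam,flask,valve,spool,lathe,nail]
Tick 10: prefer B, take wedge from B; A=[-] B=[peg] C=[orb,clip,urn,beam,flask,valve,spool,lathe,nail,wedge]

Answer: 10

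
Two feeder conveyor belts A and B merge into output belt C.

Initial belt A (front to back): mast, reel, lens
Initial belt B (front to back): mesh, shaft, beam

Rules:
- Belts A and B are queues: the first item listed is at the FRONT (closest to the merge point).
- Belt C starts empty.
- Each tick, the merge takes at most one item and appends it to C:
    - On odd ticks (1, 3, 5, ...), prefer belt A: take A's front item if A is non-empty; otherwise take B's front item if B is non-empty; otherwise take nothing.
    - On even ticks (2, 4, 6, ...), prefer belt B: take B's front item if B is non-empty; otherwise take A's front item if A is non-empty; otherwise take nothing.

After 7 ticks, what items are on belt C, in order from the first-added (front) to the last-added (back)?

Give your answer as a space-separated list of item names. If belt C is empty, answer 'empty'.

Tick 1: prefer A, take mast from A; A=[reel,lens] B=[mesh,shaft,beam] C=[mast]
Tick 2: prefer B, take mesh from B; A=[reel,lens] B=[shaft,beam] C=[mast,mesh]
Tick 3: prefer A, take reel from A; A=[lens] B=[shaft,beam] C=[mast,mesh,reel]
Tick 4: prefer B, take shaft from B; A=[lens] B=[beam] C=[mast,mesh,reel,shaft]
Tick 5: prefer A, take lens from A; A=[-] B=[beam] C=[mast,mesh,reel,shaft,lens]
Tick 6: prefer B, take beam from B; A=[-] B=[-] C=[mast,mesh,reel,shaft,lens,beam]
Tick 7: prefer A, both empty, nothing taken; A=[-] B=[-] C=[mast,mesh,reel,shaft,lens,beam]

Answer: mast mesh reel shaft lens beam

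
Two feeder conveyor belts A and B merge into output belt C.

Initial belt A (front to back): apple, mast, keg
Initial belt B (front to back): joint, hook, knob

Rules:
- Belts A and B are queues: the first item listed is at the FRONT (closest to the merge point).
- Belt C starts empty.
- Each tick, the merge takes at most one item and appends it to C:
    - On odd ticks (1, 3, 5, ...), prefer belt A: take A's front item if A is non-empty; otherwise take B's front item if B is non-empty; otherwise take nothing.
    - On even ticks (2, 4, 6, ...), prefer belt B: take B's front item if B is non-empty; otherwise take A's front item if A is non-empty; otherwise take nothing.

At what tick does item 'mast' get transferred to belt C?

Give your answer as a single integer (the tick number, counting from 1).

Answer: 3

Derivation:
Tick 1: prefer A, take apple from A; A=[mast,keg] B=[joint,hook,knob] C=[apple]
Tick 2: prefer B, take joint from B; A=[mast,keg] B=[hook,knob] C=[apple,joint]
Tick 3: prefer A, take mast from A; A=[keg] B=[hook,knob] C=[apple,joint,mast]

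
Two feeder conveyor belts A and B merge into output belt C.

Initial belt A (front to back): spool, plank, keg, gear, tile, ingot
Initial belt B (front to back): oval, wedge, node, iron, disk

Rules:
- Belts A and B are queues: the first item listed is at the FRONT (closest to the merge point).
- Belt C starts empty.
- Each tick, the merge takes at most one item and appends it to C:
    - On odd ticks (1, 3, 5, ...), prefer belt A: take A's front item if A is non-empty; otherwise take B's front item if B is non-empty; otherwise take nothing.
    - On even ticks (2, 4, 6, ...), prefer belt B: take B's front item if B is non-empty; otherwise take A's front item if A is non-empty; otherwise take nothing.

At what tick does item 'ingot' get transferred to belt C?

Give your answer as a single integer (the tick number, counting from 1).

Answer: 11

Derivation:
Tick 1: prefer A, take spool from A; A=[plank,keg,gear,tile,ingot] B=[oval,wedge,node,iron,disk] C=[spool]
Tick 2: prefer B, take oval from B; A=[plank,keg,gear,tile,ingot] B=[wedge,node,iron,disk] C=[spool,oval]
Tick 3: prefer A, take plank from A; A=[keg,gear,tile,ingot] B=[wedge,node,iron,disk] C=[spool,oval,plank]
Tick 4: prefer B, take wedge from B; A=[keg,gear,tile,ingot] B=[node,iron,disk] C=[spool,oval,plank,wedge]
Tick 5: prefer A, take keg from A; A=[gear,tile,ingot] B=[node,iron,disk] C=[spool,oval,plank,wedge,keg]
Tick 6: prefer B, take node from B; A=[gear,tile,ingot] B=[iron,disk] C=[spool,oval,plank,wedge,keg,node]
Tick 7: prefer A, take gear from A; A=[tile,ingot] B=[iron,disk] C=[spool,oval,plank,wedge,keg,node,gear]
Tick 8: prefer B, take iron from B; A=[tile,ingot] B=[disk] C=[spool,oval,plank,wedge,keg,node,gear,iron]
Tick 9: prefer A, take tile from A; A=[ingot] B=[disk] C=[spool,oval,plank,wedge,keg,node,gear,iron,tile]
Tick 10: prefer B, take disk from B; A=[ingot] B=[-] C=[spool,oval,plank,wedge,keg,node,gear,iron,tile,disk]
Tick 11: prefer A, take ingot from A; A=[-] B=[-] C=[spool,oval,plank,wedge,keg,node,gear,iron,tile,disk,ingot]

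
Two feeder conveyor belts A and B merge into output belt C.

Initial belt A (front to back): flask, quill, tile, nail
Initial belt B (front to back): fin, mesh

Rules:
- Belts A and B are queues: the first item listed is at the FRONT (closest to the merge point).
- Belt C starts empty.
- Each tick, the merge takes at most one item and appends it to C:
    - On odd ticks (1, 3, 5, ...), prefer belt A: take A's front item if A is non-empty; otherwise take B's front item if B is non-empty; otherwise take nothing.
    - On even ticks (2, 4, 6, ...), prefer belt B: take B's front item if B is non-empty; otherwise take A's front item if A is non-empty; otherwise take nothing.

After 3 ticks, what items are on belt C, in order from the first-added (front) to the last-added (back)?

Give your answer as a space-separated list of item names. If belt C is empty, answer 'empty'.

Answer: flask fin quill

Derivation:
Tick 1: prefer A, take flask from A; A=[quill,tile,nail] B=[fin,mesh] C=[flask]
Tick 2: prefer B, take fin from B; A=[quill,tile,nail] B=[mesh] C=[flask,fin]
Tick 3: prefer A, take quill from A; A=[tile,nail] B=[mesh] C=[flask,fin,quill]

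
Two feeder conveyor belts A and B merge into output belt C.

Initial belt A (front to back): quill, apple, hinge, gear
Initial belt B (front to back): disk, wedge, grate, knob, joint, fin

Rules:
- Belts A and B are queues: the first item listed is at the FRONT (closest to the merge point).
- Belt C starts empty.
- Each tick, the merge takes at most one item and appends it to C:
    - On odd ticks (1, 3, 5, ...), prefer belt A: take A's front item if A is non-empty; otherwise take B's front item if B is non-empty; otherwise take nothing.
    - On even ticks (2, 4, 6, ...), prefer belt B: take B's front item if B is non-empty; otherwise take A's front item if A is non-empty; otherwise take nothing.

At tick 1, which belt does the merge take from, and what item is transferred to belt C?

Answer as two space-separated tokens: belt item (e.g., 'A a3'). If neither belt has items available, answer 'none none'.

Answer: A quill

Derivation:
Tick 1: prefer A, take quill from A; A=[apple,hinge,gear] B=[disk,wedge,grate,knob,joint,fin] C=[quill]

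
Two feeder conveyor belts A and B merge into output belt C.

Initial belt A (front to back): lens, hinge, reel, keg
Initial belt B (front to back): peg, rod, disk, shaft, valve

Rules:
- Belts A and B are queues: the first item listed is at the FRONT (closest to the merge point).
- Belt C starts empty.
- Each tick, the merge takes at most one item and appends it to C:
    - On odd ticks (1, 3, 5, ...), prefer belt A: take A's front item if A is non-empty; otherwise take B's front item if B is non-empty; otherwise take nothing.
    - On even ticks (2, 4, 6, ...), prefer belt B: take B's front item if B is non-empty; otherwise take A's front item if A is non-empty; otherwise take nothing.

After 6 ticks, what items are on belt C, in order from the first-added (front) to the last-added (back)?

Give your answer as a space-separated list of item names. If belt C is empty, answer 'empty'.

Tick 1: prefer A, take lens from A; A=[hinge,reel,keg] B=[peg,rod,disk,shaft,valve] C=[lens]
Tick 2: prefer B, take peg from B; A=[hinge,reel,keg] B=[rod,disk,shaft,valve] C=[lens,peg]
Tick 3: prefer A, take hinge from A; A=[reel,keg] B=[rod,disk,shaft,valve] C=[lens,peg,hinge]
Tick 4: prefer B, take rod from B; A=[reel,keg] B=[disk,shaft,valve] C=[lens,peg,hinge,rod]
Tick 5: prefer A, take reel from A; A=[keg] B=[disk,shaft,valve] C=[lens,peg,hinge,rod,reel]
Tick 6: prefer B, take disk from B; A=[keg] B=[shaft,valve] C=[lens,peg,hinge,rod,reel,disk]

Answer: lens peg hinge rod reel disk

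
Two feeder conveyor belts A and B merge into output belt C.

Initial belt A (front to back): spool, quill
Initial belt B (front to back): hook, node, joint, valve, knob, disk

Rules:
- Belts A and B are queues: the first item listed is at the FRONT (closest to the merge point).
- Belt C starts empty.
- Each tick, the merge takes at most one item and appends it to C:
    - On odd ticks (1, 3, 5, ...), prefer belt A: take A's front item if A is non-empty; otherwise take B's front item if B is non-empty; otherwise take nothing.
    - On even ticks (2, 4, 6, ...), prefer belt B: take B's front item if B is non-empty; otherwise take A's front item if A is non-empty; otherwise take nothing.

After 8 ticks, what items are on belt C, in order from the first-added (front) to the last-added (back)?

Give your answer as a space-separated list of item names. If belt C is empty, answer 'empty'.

Answer: spool hook quill node joint valve knob disk

Derivation:
Tick 1: prefer A, take spool from A; A=[quill] B=[hook,node,joint,valve,knob,disk] C=[spool]
Tick 2: prefer B, take hook from B; A=[quill] B=[node,joint,valve,knob,disk] C=[spool,hook]
Tick 3: prefer A, take quill from A; A=[-] B=[node,joint,valve,knob,disk] C=[spool,hook,quill]
Tick 4: prefer B, take node from B; A=[-] B=[joint,valve,knob,disk] C=[spool,hook,quill,node]
Tick 5: prefer A, take joint from B; A=[-] B=[valve,knob,disk] C=[spool,hook,quill,node,joint]
Tick 6: prefer B, take valve from B; A=[-] B=[knob,disk] C=[spool,hook,quill,node,joint,valve]
Tick 7: prefer A, take knob from B; A=[-] B=[disk] C=[spool,hook,quill,node,joint,valve,knob]
Tick 8: prefer B, take disk from B; A=[-] B=[-] C=[spool,hook,quill,node,joint,valve,knob,disk]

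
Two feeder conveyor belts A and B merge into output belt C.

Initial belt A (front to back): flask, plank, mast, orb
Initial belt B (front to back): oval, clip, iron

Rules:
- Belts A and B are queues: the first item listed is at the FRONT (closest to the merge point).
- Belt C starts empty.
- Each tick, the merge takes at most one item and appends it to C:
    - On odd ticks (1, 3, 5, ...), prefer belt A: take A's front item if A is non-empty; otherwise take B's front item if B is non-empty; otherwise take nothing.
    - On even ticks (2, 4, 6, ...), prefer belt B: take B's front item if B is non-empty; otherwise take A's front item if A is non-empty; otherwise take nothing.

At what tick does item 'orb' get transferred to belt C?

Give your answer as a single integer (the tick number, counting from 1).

Tick 1: prefer A, take flask from A; A=[plank,mast,orb] B=[oval,clip,iron] C=[flask]
Tick 2: prefer B, take oval from B; A=[plank,mast,orb] B=[clip,iron] C=[flask,oval]
Tick 3: prefer A, take plank from A; A=[mast,orb] B=[clip,iron] C=[flask,oval,plank]
Tick 4: prefer B, take clip from B; A=[mast,orb] B=[iron] C=[flask,oval,plank,clip]
Tick 5: prefer A, take mast from A; A=[orb] B=[iron] C=[flask,oval,plank,clip,mast]
Tick 6: prefer B, take iron from B; A=[orb] B=[-] C=[flask,oval,plank,clip,mast,iron]
Tick 7: prefer A, take orb from A; A=[-] B=[-] C=[flask,oval,plank,clip,mast,iron,orb]

Answer: 7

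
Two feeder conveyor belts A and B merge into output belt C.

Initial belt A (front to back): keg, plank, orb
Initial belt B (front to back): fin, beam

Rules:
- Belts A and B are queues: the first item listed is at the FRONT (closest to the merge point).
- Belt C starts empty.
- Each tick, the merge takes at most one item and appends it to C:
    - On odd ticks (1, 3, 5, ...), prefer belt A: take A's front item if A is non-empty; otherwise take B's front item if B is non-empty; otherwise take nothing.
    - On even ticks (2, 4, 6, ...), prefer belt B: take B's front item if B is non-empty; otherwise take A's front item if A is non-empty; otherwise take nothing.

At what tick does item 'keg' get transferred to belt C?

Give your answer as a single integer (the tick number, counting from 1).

Tick 1: prefer A, take keg from A; A=[plank,orb] B=[fin,beam] C=[keg]

Answer: 1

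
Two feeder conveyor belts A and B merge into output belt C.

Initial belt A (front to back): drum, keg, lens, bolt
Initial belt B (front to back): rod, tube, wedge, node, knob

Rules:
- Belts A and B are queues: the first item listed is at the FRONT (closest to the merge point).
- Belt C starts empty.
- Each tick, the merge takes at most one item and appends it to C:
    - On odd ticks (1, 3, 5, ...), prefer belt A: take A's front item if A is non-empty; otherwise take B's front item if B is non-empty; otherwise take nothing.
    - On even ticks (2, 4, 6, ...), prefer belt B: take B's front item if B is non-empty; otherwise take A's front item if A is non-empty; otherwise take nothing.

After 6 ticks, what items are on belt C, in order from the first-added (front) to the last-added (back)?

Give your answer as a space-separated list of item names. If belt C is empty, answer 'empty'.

Tick 1: prefer A, take drum from A; A=[keg,lens,bolt] B=[rod,tube,wedge,node,knob] C=[drum]
Tick 2: prefer B, take rod from B; A=[keg,lens,bolt] B=[tube,wedge,node,knob] C=[drum,rod]
Tick 3: prefer A, take keg from A; A=[lens,bolt] B=[tube,wedge,node,knob] C=[drum,rod,keg]
Tick 4: prefer B, take tube from B; A=[lens,bolt] B=[wedge,node,knob] C=[drum,rod,keg,tube]
Tick 5: prefer A, take lens from A; A=[bolt] B=[wedge,node,knob] C=[drum,rod,keg,tube,lens]
Tick 6: prefer B, take wedge from B; A=[bolt] B=[node,knob] C=[drum,rod,keg,tube,lens,wedge]

Answer: drum rod keg tube lens wedge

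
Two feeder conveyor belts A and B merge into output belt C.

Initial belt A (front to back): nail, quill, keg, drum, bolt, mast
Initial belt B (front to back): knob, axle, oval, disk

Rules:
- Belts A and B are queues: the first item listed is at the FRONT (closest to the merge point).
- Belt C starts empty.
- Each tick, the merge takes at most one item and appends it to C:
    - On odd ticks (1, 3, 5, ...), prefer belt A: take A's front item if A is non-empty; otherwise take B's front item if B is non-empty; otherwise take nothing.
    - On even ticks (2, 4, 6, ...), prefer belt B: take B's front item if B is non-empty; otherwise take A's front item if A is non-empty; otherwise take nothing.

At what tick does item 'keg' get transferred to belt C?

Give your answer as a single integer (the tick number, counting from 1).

Answer: 5

Derivation:
Tick 1: prefer A, take nail from A; A=[quill,keg,drum,bolt,mast] B=[knob,axle,oval,disk] C=[nail]
Tick 2: prefer B, take knob from B; A=[quill,keg,drum,bolt,mast] B=[axle,oval,disk] C=[nail,knob]
Tick 3: prefer A, take quill from A; A=[keg,drum,bolt,mast] B=[axle,oval,disk] C=[nail,knob,quill]
Tick 4: prefer B, take axle from B; A=[keg,drum,bolt,mast] B=[oval,disk] C=[nail,knob,quill,axle]
Tick 5: prefer A, take keg from A; A=[drum,bolt,mast] B=[oval,disk] C=[nail,knob,quill,axle,keg]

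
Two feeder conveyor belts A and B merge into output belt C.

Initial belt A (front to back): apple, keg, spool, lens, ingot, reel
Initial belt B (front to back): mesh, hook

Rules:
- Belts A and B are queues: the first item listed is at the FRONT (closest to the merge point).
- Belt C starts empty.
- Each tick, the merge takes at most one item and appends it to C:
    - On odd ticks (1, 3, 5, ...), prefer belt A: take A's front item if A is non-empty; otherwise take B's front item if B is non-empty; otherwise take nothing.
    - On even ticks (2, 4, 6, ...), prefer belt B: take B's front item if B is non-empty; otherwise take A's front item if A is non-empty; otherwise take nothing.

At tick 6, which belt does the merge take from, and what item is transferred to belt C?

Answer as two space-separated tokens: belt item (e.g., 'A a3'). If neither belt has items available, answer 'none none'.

Tick 1: prefer A, take apple from A; A=[keg,spool,lens,ingot,reel] B=[mesh,hook] C=[apple]
Tick 2: prefer B, take mesh from B; A=[keg,spool,lens,ingot,reel] B=[hook] C=[apple,mesh]
Tick 3: prefer A, take keg from A; A=[spool,lens,ingot,reel] B=[hook] C=[apple,mesh,keg]
Tick 4: prefer B, take hook from B; A=[spool,lens,ingot,reel] B=[-] C=[apple,mesh,keg,hook]
Tick 5: prefer A, take spool from A; A=[lens,ingot,reel] B=[-] C=[apple,mesh,keg,hook,spool]
Tick 6: prefer B, take lens from A; A=[ingot,reel] B=[-] C=[apple,mesh,keg,hook,spool,lens]

Answer: A lens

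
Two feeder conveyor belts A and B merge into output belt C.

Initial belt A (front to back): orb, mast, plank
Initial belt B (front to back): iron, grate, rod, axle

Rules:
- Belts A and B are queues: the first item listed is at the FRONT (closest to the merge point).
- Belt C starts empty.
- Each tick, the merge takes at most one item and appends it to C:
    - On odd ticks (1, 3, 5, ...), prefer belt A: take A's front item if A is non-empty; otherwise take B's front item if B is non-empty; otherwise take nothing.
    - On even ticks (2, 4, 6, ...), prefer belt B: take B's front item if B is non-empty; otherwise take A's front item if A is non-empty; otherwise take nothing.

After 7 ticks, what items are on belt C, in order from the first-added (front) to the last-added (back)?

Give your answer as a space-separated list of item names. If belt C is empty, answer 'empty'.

Tick 1: prefer A, take orb from A; A=[mast,plank] B=[iron,grate,rod,axle] C=[orb]
Tick 2: prefer B, take iron from B; A=[mast,plank] B=[grate,rod,axle] C=[orb,iron]
Tick 3: prefer A, take mast from A; A=[plank] B=[grate,rod,axle] C=[orb,iron,mast]
Tick 4: prefer B, take grate from B; A=[plank] B=[rod,axle] C=[orb,iron,mast,grate]
Tick 5: prefer A, take plank from A; A=[-] B=[rod,axle] C=[orb,iron,mast,grate,plank]
Tick 6: prefer B, take rod from B; A=[-] B=[axle] C=[orb,iron,mast,grate,plank,rod]
Tick 7: prefer A, take axle from B; A=[-] B=[-] C=[orb,iron,mast,grate,plank,rod,axle]

Answer: orb iron mast grate plank rod axle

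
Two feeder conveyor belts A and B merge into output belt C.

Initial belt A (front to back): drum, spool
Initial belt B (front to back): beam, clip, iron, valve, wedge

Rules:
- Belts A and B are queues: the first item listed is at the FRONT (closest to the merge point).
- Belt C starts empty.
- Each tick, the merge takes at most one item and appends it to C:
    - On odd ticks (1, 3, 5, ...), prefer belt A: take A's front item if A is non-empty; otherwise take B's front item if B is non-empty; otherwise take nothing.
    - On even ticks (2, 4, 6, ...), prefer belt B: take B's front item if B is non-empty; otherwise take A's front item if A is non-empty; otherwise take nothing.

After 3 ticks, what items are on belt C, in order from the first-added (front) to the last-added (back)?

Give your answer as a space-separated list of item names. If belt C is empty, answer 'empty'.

Tick 1: prefer A, take drum from A; A=[spool] B=[beam,clip,iron,valve,wedge] C=[drum]
Tick 2: prefer B, take beam from B; A=[spool] B=[clip,iron,valve,wedge] C=[drum,beam]
Tick 3: prefer A, take spool from A; A=[-] B=[clip,iron,valve,wedge] C=[drum,beam,spool]

Answer: drum beam spool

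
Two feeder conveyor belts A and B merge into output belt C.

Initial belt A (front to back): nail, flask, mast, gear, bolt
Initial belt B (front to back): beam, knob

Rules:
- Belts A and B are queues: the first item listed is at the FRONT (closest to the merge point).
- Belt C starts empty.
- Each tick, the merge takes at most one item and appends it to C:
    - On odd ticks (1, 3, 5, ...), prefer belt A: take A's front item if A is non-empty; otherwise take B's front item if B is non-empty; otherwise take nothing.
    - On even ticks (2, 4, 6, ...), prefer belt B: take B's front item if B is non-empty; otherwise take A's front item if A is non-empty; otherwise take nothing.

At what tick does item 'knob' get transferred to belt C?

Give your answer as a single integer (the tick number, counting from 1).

Tick 1: prefer A, take nail from A; A=[flask,mast,gear,bolt] B=[beam,knob] C=[nail]
Tick 2: prefer B, take beam from B; A=[flask,mast,gear,bolt] B=[knob] C=[nail,beam]
Tick 3: prefer A, take flask from A; A=[mast,gear,bolt] B=[knob] C=[nail,beam,flask]
Tick 4: prefer B, take knob from B; A=[mast,gear,bolt] B=[-] C=[nail,beam,flask,knob]

Answer: 4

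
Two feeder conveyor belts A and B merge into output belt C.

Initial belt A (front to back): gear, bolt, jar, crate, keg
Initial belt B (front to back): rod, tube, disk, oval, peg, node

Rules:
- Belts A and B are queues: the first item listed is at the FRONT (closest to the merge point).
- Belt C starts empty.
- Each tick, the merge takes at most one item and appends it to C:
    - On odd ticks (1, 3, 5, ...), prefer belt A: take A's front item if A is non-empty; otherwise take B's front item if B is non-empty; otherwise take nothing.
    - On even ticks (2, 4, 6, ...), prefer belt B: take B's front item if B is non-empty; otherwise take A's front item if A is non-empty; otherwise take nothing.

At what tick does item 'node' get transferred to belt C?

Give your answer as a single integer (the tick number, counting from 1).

Tick 1: prefer A, take gear from A; A=[bolt,jar,crate,keg] B=[rod,tube,disk,oval,peg,node] C=[gear]
Tick 2: prefer B, take rod from B; A=[bolt,jar,crate,keg] B=[tube,disk,oval,peg,node] C=[gear,rod]
Tick 3: prefer A, take bolt from A; A=[jar,crate,keg] B=[tube,disk,oval,peg,node] C=[gear,rod,bolt]
Tick 4: prefer B, take tube from B; A=[jar,crate,keg] B=[disk,oval,peg,node] C=[gear,rod,bolt,tube]
Tick 5: prefer A, take jar from A; A=[crate,keg] B=[disk,oval,peg,node] C=[gear,rod,bolt,tube,jar]
Tick 6: prefer B, take disk from B; A=[crate,keg] B=[oval,peg,node] C=[gear,rod,bolt,tube,jar,disk]
Tick 7: prefer A, take crate from A; A=[keg] B=[oval,peg,node] C=[gear,rod,bolt,tube,jar,disk,crate]
Tick 8: prefer B, take oval from B; A=[keg] B=[peg,node] C=[gear,rod,bolt,tube,jar,disk,crate,oval]
Tick 9: prefer A, take keg from A; A=[-] B=[peg,node] C=[gear,rod,bolt,tube,jar,disk,crate,oval,keg]
Tick 10: prefer B, take peg from B; A=[-] B=[node] C=[gear,rod,bolt,tube,jar,disk,crate,oval,keg,peg]
Tick 11: prefer A, take node from B; A=[-] B=[-] C=[gear,rod,bolt,tube,jar,disk,crate,oval,keg,peg,node]

Answer: 11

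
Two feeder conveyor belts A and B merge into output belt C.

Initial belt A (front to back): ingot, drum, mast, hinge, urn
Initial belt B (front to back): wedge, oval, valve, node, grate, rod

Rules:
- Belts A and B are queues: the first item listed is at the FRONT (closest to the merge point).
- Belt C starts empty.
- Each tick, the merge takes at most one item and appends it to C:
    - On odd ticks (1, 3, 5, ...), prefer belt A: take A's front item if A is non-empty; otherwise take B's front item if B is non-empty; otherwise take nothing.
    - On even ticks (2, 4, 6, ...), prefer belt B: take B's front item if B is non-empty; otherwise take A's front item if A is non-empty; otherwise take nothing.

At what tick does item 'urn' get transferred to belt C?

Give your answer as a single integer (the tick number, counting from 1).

Answer: 9

Derivation:
Tick 1: prefer A, take ingot from A; A=[drum,mast,hinge,urn] B=[wedge,oval,valve,node,grate,rod] C=[ingot]
Tick 2: prefer B, take wedge from B; A=[drum,mast,hinge,urn] B=[oval,valve,node,grate,rod] C=[ingot,wedge]
Tick 3: prefer A, take drum from A; A=[mast,hinge,urn] B=[oval,valve,node,grate,rod] C=[ingot,wedge,drum]
Tick 4: prefer B, take oval from B; A=[mast,hinge,urn] B=[valve,node,grate,rod] C=[ingot,wedge,drum,oval]
Tick 5: prefer A, take mast from A; A=[hinge,urn] B=[valve,node,grate,rod] C=[ingot,wedge,drum,oval,mast]
Tick 6: prefer B, take valve from B; A=[hinge,urn] B=[node,grate,rod] C=[ingot,wedge,drum,oval,mast,valve]
Tick 7: prefer A, take hinge from A; A=[urn] B=[node,grate,rod] C=[ingot,wedge,drum,oval,mast,valve,hinge]
Tick 8: prefer B, take node from B; A=[urn] B=[grate,rod] C=[ingot,wedge,drum,oval,mast,valve,hinge,node]
Tick 9: prefer A, take urn from A; A=[-] B=[grate,rod] C=[ingot,wedge,drum,oval,mast,valve,hinge,node,urn]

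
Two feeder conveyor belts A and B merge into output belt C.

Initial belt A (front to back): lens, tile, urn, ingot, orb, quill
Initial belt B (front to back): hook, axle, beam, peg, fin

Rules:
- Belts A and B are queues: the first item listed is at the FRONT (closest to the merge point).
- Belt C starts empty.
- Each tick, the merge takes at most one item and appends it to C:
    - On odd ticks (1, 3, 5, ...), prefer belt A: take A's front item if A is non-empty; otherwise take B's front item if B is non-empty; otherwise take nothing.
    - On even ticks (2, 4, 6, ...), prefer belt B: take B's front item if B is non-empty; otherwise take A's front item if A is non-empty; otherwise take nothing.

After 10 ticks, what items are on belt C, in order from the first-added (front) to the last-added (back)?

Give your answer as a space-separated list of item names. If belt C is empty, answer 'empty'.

Answer: lens hook tile axle urn beam ingot peg orb fin

Derivation:
Tick 1: prefer A, take lens from A; A=[tile,urn,ingot,orb,quill] B=[hook,axle,beam,peg,fin] C=[lens]
Tick 2: prefer B, take hook from B; A=[tile,urn,ingot,orb,quill] B=[axle,beam,peg,fin] C=[lens,hook]
Tick 3: prefer A, take tile from A; A=[urn,ingot,orb,quill] B=[axle,beam,peg,fin] C=[lens,hook,tile]
Tick 4: prefer B, take axle from B; A=[urn,ingot,orb,quill] B=[beam,peg,fin] C=[lens,hook,tile,axle]
Tick 5: prefer A, take urn from A; A=[ingot,orb,quill] B=[beam,peg,fin] C=[lens,hook,tile,axle,urn]
Tick 6: prefer B, take beam from B; A=[ingot,orb,quill] B=[peg,fin] C=[lens,hook,tile,axle,urn,beam]
Tick 7: prefer A, take ingot from A; A=[orb,quill] B=[peg,fin] C=[lens,hook,tile,axle,urn,beam,ingot]
Tick 8: prefer B, take peg from B; A=[orb,quill] B=[fin] C=[lens,hook,tile,axle,urn,beam,ingot,peg]
Tick 9: prefer A, take orb from A; A=[quill] B=[fin] C=[lens,hook,tile,axle,urn,beam,ingot,peg,orb]
Tick 10: prefer B, take fin from B; A=[quill] B=[-] C=[lens,hook,tile,axle,urn,beam,ingot,peg,orb,fin]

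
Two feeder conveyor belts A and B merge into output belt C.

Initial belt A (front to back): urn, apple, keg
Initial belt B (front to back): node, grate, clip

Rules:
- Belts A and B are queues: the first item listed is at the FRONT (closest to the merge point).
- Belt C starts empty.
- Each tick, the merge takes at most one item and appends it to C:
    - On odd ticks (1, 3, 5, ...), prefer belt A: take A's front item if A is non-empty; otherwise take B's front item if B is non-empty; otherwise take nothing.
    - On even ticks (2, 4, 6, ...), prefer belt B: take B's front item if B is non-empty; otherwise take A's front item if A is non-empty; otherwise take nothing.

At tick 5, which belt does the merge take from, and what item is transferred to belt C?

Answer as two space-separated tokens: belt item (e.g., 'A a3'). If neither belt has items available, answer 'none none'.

Tick 1: prefer A, take urn from A; A=[apple,keg] B=[node,grate,clip] C=[urn]
Tick 2: prefer B, take node from B; A=[apple,keg] B=[grate,clip] C=[urn,node]
Tick 3: prefer A, take apple from A; A=[keg] B=[grate,clip] C=[urn,node,apple]
Tick 4: prefer B, take grate from B; A=[keg] B=[clip] C=[urn,node,apple,grate]
Tick 5: prefer A, take keg from A; A=[-] B=[clip] C=[urn,node,apple,grate,keg]

Answer: A keg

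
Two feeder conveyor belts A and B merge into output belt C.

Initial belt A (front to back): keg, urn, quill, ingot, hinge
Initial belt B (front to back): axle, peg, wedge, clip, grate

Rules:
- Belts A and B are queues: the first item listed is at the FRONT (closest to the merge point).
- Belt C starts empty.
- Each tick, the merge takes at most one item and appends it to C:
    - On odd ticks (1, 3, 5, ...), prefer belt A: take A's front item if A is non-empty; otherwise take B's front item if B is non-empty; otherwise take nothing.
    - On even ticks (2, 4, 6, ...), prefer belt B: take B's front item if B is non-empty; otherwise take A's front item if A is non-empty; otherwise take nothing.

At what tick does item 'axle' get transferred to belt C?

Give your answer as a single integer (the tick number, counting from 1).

Answer: 2

Derivation:
Tick 1: prefer A, take keg from A; A=[urn,quill,ingot,hinge] B=[axle,peg,wedge,clip,grate] C=[keg]
Tick 2: prefer B, take axle from B; A=[urn,quill,ingot,hinge] B=[peg,wedge,clip,grate] C=[keg,axle]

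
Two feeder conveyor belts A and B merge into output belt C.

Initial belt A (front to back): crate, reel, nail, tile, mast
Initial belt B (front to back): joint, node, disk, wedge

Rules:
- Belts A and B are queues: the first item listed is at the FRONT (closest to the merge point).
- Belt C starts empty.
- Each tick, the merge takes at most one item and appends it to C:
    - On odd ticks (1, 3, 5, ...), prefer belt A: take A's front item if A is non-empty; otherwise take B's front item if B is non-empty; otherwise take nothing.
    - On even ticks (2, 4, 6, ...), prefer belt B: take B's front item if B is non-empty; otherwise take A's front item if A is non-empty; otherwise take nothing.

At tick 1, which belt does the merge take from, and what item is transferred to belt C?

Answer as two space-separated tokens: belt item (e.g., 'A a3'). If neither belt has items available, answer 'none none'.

Tick 1: prefer A, take crate from A; A=[reel,nail,tile,mast] B=[joint,node,disk,wedge] C=[crate]

Answer: A crate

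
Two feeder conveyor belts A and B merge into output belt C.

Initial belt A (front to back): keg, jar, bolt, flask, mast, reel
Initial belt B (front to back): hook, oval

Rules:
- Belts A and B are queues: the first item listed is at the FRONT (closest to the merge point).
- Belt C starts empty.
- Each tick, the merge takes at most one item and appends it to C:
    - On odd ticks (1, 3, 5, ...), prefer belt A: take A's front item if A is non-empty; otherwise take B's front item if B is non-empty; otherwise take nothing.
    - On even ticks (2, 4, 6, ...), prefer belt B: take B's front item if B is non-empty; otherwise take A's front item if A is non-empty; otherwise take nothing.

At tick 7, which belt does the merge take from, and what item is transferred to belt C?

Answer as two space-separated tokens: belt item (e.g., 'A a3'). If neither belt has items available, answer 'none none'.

Tick 1: prefer A, take keg from A; A=[jar,bolt,flask,mast,reel] B=[hook,oval] C=[keg]
Tick 2: prefer B, take hook from B; A=[jar,bolt,flask,mast,reel] B=[oval] C=[keg,hook]
Tick 3: prefer A, take jar from A; A=[bolt,flask,mast,reel] B=[oval] C=[keg,hook,jar]
Tick 4: prefer B, take oval from B; A=[bolt,flask,mast,reel] B=[-] C=[keg,hook,jar,oval]
Tick 5: prefer A, take bolt from A; A=[flask,mast,reel] B=[-] C=[keg,hook,jar,oval,bolt]
Tick 6: prefer B, take flask from A; A=[mast,reel] B=[-] C=[keg,hook,jar,oval,bolt,flask]
Tick 7: prefer A, take mast from A; A=[reel] B=[-] C=[keg,hook,jar,oval,bolt,flask,mast]

Answer: A mast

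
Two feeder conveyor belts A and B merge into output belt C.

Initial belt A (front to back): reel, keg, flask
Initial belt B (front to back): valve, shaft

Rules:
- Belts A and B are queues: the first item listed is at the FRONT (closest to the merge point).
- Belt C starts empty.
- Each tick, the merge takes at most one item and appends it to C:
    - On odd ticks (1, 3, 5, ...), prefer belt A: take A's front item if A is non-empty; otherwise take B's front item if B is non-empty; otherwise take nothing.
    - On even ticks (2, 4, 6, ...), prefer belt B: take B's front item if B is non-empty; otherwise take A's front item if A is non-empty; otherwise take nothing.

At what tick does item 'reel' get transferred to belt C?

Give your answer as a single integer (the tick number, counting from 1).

Answer: 1

Derivation:
Tick 1: prefer A, take reel from A; A=[keg,flask] B=[valve,shaft] C=[reel]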